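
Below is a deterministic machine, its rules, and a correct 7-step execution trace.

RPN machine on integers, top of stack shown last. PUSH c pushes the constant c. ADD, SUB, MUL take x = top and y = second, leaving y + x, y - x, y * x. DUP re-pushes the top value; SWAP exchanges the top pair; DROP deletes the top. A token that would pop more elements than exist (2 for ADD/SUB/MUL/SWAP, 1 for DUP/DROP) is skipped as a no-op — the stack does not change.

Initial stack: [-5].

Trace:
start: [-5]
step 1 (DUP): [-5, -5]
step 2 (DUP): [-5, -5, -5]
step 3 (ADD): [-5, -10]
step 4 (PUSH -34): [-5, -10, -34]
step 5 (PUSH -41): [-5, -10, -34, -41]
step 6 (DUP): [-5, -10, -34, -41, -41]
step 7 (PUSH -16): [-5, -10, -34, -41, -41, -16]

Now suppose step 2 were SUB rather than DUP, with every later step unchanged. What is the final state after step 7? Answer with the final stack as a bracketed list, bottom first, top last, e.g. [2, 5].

[0, -34, -41, -41, -16]

(re-executing from step 2 with the substitution; state before step 2: [-5, -5])
step 2 (SUB): [0]
step 3 (ADD): [0]
step 4 (PUSH -34): [0, -34]
step 5 (PUSH -41): [0, -34, -41]
step 6 (DUP): [0, -34, -41, -41]
step 7 (PUSH -16): [0, -34, -41, -41, -16]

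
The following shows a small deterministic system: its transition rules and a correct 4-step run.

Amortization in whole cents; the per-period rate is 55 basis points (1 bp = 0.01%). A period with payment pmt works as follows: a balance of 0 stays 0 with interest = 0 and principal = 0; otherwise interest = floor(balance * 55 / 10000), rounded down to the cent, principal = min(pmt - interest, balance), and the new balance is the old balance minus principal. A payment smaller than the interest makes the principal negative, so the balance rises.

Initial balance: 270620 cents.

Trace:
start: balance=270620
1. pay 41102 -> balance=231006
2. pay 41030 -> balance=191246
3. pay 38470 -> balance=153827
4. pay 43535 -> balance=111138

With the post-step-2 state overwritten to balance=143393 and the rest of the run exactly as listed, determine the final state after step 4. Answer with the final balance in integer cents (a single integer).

state after step 2 := balance=143393
3. pay 38470 -> balance=105711
4. pay 43535 -> balance=62757

62757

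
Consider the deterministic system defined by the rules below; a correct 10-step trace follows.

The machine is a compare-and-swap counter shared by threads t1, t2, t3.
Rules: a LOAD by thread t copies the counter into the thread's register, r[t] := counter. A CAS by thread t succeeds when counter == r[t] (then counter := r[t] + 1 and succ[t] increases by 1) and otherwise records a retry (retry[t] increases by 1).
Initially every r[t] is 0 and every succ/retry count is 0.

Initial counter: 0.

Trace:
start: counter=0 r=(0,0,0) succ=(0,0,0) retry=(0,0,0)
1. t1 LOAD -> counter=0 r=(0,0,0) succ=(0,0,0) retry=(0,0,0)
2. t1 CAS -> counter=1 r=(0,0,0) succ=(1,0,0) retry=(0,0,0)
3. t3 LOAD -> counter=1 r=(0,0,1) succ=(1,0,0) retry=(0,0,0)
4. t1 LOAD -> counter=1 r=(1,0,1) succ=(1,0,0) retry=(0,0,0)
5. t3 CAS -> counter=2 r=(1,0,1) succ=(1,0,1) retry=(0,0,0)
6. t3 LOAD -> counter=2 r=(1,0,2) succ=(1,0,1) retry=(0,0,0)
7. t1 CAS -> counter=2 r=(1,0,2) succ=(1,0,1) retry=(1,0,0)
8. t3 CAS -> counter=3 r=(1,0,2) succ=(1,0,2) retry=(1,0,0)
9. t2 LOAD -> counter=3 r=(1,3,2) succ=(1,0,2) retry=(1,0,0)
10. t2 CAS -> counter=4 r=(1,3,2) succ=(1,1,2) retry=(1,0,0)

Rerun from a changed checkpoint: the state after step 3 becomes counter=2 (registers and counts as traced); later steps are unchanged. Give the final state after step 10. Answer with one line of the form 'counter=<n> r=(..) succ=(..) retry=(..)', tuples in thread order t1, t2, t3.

state after step 3 := counter=2 r=(0,0,1) succ=(1,0,0) retry=(0,0,0)
4. t1 LOAD -> counter=2 r=(2,0,1) succ=(1,0,0) retry=(0,0,0)
5. t3 CAS -> counter=2 r=(2,0,1) succ=(1,0,0) retry=(0,0,1)
6. t3 LOAD -> counter=2 r=(2,0,2) succ=(1,0,0) retry=(0,0,1)
7. t1 CAS -> counter=3 r=(2,0,2) succ=(2,0,0) retry=(0,0,1)
8. t3 CAS -> counter=3 r=(2,0,2) succ=(2,0,0) retry=(0,0,2)
9. t2 LOAD -> counter=3 r=(2,3,2) succ=(2,0,0) retry=(0,0,2)
10. t2 CAS -> counter=4 r=(2,3,2) succ=(2,1,0) retry=(0,0,2)

counter=4 r=(2,3,2) succ=(2,1,0) retry=(0,0,2)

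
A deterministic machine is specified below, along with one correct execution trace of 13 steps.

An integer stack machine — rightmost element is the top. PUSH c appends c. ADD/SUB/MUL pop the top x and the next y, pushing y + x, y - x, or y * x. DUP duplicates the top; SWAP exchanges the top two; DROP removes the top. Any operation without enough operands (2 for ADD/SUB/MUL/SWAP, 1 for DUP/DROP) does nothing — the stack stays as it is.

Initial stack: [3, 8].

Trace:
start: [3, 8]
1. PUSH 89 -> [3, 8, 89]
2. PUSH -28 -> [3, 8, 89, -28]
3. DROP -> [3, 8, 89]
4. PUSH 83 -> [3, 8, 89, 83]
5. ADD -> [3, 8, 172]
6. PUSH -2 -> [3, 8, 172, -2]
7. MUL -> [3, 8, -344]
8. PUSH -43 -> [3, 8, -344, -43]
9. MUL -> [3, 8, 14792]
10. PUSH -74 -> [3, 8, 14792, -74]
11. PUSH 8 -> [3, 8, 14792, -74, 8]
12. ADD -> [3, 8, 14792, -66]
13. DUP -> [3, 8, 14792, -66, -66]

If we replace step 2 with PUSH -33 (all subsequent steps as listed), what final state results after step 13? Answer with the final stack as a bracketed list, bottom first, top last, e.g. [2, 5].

(re-executing from step 2 with the substitution; state before step 2: [3, 8, 89])
2. PUSH -33 -> [3, 8, 89, -33]
3. DROP -> [3, 8, 89]
4. PUSH 83 -> [3, 8, 89, 83]
5. ADD -> [3, 8, 172]
6. PUSH -2 -> [3, 8, 172, -2]
7. MUL -> [3, 8, -344]
8. PUSH -43 -> [3, 8, -344, -43]
9. MUL -> [3, 8, 14792]
10. PUSH -74 -> [3, 8, 14792, -74]
11. PUSH 8 -> [3, 8, 14792, -74, 8]
12. ADD -> [3, 8, 14792, -66]
13. DUP -> [3, 8, 14792, -66, -66]

[3, 8, 14792, -66, -66]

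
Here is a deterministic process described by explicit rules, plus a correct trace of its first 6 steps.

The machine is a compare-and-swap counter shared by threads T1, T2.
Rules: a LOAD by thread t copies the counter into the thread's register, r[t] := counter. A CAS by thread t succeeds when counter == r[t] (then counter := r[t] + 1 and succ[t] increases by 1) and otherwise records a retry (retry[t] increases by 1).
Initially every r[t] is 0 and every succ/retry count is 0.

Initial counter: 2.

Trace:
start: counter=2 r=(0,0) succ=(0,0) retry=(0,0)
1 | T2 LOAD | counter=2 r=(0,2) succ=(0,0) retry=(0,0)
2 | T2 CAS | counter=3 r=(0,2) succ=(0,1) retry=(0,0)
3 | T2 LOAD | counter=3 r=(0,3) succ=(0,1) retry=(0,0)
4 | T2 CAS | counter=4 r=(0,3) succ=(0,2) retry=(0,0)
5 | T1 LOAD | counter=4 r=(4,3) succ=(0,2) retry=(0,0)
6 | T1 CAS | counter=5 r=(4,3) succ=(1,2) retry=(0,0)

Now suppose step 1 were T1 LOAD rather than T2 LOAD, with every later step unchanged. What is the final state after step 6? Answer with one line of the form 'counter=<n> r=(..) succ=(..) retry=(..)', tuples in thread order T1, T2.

counter=4 r=(3,2) succ=(1,1) retry=(0,1)

(re-executing from step 1 with the substitution; state before step 1: counter=2 r=(0,0) succ=(0,0) retry=(0,0))
1 | T1 LOAD | counter=2 r=(2,0) succ=(0,0) retry=(0,0)
2 | T2 CAS | counter=2 r=(2,0) succ=(0,0) retry=(0,1)
3 | T2 LOAD | counter=2 r=(2,2) succ=(0,0) retry=(0,1)
4 | T2 CAS | counter=3 r=(2,2) succ=(0,1) retry=(0,1)
5 | T1 LOAD | counter=3 r=(3,2) succ=(0,1) retry=(0,1)
6 | T1 CAS | counter=4 r=(3,2) succ=(1,1) retry=(0,1)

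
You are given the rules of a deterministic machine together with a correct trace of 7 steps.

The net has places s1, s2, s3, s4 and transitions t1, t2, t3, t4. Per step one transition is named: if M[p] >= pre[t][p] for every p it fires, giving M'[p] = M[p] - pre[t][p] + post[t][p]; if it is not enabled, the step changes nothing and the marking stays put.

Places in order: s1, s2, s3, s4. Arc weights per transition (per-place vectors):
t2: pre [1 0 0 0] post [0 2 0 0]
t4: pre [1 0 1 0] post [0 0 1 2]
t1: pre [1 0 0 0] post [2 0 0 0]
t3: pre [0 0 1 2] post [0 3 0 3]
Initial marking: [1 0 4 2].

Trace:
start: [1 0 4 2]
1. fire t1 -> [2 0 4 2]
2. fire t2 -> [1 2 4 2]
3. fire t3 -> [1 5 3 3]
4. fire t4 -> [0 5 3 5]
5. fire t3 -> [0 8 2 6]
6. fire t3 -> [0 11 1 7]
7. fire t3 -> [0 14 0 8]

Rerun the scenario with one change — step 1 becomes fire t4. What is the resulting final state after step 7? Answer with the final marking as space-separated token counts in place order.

(re-executing from step 1 with the substitution; state before step 1: [1 0 4 2])
1. fire t4 -> [0 0 4 4]
2. fire t2 -> [0 0 4 4]
3. fire t3 -> [0 3 3 5]
4. fire t4 -> [0 3 3 5]
5. fire t3 -> [0 6 2 6]
6. fire t3 -> [0 9 1 7]
7. fire t3 -> [0 12 0 8]

0 12 0 8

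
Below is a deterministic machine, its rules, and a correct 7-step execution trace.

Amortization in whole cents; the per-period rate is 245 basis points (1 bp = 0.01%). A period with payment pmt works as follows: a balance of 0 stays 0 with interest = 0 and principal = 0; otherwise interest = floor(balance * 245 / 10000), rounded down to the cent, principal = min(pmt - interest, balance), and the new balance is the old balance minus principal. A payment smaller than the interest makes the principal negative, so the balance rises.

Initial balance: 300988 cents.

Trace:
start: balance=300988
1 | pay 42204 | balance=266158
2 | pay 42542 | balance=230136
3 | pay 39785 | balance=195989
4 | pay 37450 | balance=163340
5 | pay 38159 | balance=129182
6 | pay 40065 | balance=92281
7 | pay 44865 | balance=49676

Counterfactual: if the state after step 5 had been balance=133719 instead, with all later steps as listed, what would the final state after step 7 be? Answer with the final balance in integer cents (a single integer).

54439

state after step 5 := balance=133719
6 | pay 40065 | balance=96930
7 | pay 44865 | balance=54439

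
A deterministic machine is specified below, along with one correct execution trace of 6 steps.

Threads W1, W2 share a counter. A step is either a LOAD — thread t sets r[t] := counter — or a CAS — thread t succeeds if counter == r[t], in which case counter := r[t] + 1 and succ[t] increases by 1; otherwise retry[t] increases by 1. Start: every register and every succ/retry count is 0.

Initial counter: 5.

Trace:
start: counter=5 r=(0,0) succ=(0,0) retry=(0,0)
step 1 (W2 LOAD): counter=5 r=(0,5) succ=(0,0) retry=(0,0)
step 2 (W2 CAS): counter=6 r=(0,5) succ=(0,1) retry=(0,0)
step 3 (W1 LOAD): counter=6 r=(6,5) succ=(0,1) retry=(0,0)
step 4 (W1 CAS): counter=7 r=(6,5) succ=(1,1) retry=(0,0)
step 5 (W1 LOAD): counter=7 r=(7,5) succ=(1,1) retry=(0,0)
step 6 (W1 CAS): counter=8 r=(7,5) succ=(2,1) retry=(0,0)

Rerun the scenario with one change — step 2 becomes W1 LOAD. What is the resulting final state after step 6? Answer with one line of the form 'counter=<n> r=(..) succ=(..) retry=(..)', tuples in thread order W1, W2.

(re-executing from step 2 with the substitution; state before step 2: counter=5 r=(0,5) succ=(0,0) retry=(0,0))
step 2 (W1 LOAD): counter=5 r=(5,5) succ=(0,0) retry=(0,0)
step 3 (W1 LOAD): counter=5 r=(5,5) succ=(0,0) retry=(0,0)
step 4 (W1 CAS): counter=6 r=(5,5) succ=(1,0) retry=(0,0)
step 5 (W1 LOAD): counter=6 r=(6,5) succ=(1,0) retry=(0,0)
step 6 (W1 CAS): counter=7 r=(6,5) succ=(2,0) retry=(0,0)

counter=7 r=(6,5) succ=(2,0) retry=(0,0)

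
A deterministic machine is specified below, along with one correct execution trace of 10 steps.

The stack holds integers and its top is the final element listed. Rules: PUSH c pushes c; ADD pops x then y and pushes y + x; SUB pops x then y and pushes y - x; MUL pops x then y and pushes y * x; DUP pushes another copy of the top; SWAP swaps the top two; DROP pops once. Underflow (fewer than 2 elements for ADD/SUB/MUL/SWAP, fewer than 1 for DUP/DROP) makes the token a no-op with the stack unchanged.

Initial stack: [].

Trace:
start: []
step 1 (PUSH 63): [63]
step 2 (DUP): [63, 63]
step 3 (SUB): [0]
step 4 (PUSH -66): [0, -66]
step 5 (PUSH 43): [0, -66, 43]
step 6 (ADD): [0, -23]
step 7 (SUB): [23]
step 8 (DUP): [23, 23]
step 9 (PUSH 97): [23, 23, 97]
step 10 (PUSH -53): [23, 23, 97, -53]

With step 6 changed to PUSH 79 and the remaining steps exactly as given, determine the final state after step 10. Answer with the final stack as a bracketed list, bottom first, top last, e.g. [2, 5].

(re-executing from step 6 with the substitution; state before step 6: [0, -66, 43])
step 6 (PUSH 79): [0, -66, 43, 79]
step 7 (SUB): [0, -66, -36]
step 8 (DUP): [0, -66, -36, -36]
step 9 (PUSH 97): [0, -66, -36, -36, 97]
step 10 (PUSH -53): [0, -66, -36, -36, 97, -53]

[0, -66, -36, -36, 97, -53]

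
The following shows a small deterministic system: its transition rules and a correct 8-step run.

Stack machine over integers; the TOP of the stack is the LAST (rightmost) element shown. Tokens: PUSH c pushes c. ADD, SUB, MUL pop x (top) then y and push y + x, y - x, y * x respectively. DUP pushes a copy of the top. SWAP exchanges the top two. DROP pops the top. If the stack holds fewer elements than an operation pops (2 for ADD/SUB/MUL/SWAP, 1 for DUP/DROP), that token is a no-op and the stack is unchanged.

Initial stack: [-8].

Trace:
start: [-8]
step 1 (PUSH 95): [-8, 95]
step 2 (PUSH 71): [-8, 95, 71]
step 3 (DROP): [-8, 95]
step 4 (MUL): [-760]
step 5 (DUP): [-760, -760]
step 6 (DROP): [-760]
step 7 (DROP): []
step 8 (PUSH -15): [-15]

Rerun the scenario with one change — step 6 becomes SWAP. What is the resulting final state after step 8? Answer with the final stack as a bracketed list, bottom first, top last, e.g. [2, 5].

(re-executing from step 6 with the substitution; state before step 6: [-760, -760])
step 6 (SWAP): [-760, -760]
step 7 (DROP): [-760]
step 8 (PUSH -15): [-760, -15]

[-760, -15]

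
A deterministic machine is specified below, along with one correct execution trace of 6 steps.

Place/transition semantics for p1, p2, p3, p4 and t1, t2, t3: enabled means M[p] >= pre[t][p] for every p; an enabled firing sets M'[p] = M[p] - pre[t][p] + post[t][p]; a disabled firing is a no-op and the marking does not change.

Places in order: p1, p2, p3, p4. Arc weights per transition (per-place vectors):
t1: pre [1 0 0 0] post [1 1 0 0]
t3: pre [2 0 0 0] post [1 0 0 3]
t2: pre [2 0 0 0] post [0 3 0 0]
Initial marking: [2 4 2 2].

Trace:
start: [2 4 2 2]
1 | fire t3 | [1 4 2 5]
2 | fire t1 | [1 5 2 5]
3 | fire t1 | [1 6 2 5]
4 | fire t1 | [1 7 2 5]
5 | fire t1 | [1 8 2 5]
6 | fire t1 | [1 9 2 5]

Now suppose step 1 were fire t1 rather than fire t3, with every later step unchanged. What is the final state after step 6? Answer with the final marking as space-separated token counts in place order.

(re-executing from step 1 with the substitution; state before step 1: [2 4 2 2])
1 | fire t1 | [2 5 2 2]
2 | fire t1 | [2 6 2 2]
3 | fire t1 | [2 7 2 2]
4 | fire t1 | [2 8 2 2]
5 | fire t1 | [2 9 2 2]
6 | fire t1 | [2 10 2 2]

2 10 2 2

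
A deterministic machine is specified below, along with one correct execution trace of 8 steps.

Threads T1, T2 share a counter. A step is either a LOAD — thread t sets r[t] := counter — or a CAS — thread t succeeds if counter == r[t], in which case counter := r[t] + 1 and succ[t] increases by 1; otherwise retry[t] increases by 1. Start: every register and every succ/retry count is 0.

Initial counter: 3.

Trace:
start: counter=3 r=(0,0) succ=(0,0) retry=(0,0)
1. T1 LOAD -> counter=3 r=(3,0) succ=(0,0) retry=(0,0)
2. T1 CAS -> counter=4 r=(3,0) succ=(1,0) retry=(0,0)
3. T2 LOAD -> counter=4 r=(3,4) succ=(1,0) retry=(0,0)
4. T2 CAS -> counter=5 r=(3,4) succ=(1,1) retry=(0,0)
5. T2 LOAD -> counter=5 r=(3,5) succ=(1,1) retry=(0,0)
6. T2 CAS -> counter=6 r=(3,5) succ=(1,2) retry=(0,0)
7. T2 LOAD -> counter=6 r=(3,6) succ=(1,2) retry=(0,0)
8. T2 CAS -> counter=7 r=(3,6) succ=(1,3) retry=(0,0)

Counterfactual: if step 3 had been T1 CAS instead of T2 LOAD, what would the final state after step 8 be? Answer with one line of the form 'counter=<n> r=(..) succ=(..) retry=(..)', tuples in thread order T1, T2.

counter=6 r=(3,5) succ=(1,2) retry=(1,1)

(re-executing from step 3 with the substitution; state before step 3: counter=4 r=(3,0) succ=(1,0) retry=(0,0))
3. T1 CAS -> counter=4 r=(3,0) succ=(1,0) retry=(1,0)
4. T2 CAS -> counter=4 r=(3,0) succ=(1,0) retry=(1,1)
5. T2 LOAD -> counter=4 r=(3,4) succ=(1,0) retry=(1,1)
6. T2 CAS -> counter=5 r=(3,4) succ=(1,1) retry=(1,1)
7. T2 LOAD -> counter=5 r=(3,5) succ=(1,1) retry=(1,1)
8. T2 CAS -> counter=6 r=(3,5) succ=(1,2) retry=(1,1)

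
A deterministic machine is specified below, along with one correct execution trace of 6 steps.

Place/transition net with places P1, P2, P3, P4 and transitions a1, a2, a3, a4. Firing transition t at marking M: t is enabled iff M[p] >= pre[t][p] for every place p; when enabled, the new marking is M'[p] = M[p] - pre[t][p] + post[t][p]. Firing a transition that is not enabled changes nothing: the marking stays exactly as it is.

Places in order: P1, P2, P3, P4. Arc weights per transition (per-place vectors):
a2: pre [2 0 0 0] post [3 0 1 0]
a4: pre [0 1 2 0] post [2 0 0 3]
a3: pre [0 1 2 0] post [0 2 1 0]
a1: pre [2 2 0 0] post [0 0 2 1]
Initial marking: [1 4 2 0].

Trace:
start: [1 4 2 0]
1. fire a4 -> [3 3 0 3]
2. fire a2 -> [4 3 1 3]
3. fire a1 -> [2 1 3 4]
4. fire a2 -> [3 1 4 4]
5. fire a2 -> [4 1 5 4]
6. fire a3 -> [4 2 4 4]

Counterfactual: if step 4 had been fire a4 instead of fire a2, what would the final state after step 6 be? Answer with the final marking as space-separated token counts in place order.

(re-executing from step 4 with the substitution; state before step 4: [2 1 3 4])
4. fire a4 -> [4 0 1 7]
5. fire a2 -> [5 0 2 7]
6. fire a3 -> [5 0 2 7]

5 0 2 7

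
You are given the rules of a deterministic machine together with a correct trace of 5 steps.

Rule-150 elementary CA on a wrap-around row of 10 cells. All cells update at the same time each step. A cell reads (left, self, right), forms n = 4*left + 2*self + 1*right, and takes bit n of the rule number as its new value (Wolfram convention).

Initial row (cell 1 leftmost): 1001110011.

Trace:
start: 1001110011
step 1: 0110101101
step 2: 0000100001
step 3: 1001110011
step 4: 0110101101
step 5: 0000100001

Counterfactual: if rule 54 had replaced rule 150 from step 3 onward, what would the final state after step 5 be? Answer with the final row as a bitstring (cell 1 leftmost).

(re-executing steps 3..5 under rule 54; state before step 3: 0000100001)
step 3: 1001110011
step 4: 0110001100
step 5: 1001010010

1001010010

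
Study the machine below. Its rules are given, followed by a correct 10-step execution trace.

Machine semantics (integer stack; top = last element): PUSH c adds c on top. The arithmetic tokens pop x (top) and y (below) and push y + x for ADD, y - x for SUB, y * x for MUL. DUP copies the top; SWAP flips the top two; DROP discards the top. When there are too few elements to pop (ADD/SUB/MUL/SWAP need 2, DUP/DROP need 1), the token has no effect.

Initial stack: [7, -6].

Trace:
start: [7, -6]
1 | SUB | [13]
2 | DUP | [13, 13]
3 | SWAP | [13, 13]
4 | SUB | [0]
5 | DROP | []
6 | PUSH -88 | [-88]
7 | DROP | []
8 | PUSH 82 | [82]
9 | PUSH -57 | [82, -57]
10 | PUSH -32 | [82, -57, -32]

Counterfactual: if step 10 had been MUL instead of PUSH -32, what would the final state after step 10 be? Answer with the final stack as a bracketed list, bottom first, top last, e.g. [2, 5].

(re-executing from step 10 with the substitution; state before step 10: [82, -57])
10 | MUL | [-4674]

[-4674]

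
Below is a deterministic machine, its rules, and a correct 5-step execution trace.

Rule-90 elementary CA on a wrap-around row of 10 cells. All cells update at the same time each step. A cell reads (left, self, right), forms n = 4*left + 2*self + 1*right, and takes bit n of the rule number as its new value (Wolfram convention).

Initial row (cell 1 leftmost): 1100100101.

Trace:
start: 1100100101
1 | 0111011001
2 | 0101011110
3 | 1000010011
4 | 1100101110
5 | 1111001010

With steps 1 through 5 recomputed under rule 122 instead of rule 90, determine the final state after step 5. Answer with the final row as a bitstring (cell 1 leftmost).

1111110001

(re-executing steps 1..5 under rule 122; state before step 1: 1100100101)
1 | 0111011011
2 | 1101111111
3 | 0111000000
4 | 1101100000
5 | 1111110001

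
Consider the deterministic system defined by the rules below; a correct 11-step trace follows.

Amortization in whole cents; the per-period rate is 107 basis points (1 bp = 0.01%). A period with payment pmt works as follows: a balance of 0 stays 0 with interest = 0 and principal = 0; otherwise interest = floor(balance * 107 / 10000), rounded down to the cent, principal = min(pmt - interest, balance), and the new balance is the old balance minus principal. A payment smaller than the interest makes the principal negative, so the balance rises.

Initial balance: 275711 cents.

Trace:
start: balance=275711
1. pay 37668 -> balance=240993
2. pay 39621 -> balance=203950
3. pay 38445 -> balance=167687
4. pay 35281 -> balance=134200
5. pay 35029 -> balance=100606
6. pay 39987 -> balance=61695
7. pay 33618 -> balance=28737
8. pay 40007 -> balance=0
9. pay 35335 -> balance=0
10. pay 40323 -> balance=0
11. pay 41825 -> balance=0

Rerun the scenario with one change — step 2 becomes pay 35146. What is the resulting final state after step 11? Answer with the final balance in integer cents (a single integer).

(re-executing from step 2 with the substitution; state before step 2: balance=240993)
2. pay 35146 -> balance=208425
3. pay 38445 -> balance=172210
4. pay 35281 -> balance=138771
5. pay 35029 -> balance=105226
6. pay 39987 -> balance=66364
7. pay 33618 -> balance=33456
8. pay 40007 -> balance=0
9. pay 35335 -> balance=0
10. pay 40323 -> balance=0
11. pay 41825 -> balance=0

0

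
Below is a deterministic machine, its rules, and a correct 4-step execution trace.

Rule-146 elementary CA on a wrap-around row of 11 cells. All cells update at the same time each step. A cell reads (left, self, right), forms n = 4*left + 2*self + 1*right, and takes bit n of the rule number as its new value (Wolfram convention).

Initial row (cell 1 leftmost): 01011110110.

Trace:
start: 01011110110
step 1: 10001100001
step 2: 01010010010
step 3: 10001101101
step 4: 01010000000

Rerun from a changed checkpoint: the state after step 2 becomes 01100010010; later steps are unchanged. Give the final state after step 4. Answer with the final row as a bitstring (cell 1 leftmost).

state after step 2 := 01100010010
step 3: 10010101101
step 4: 01100000000

01100000000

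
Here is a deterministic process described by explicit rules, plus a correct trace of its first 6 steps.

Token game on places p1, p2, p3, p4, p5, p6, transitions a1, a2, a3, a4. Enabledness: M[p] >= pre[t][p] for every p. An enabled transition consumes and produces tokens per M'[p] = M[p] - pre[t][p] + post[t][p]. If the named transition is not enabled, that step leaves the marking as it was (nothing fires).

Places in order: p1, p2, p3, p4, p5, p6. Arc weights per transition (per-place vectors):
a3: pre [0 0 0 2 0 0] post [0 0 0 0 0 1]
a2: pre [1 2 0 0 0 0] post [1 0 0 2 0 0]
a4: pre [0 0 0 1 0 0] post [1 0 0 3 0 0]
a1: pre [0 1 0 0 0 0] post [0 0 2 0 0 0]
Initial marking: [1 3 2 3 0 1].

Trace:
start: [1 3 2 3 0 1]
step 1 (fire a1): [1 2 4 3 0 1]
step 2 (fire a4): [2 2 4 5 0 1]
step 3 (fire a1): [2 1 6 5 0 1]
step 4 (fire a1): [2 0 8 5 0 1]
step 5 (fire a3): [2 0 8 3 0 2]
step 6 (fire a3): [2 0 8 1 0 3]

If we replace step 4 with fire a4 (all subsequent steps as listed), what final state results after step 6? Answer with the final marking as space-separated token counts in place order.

3 1 6 3 0 3

(re-executing from step 4 with the substitution; state before step 4: [2 1 6 5 0 1])
step 4 (fire a4): [3 1 6 7 0 1]
step 5 (fire a3): [3 1 6 5 0 2]
step 6 (fire a3): [3 1 6 3 0 3]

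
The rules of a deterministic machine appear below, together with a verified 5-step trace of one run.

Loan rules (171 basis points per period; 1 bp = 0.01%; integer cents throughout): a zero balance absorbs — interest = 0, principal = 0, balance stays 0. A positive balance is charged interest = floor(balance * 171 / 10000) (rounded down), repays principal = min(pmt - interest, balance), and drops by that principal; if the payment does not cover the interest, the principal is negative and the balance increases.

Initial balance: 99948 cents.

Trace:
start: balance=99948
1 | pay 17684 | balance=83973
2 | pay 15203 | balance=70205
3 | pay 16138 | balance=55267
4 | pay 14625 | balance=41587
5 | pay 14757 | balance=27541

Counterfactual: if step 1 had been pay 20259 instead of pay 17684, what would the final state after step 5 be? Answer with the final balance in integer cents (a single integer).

(re-executing from step 1 with the substitution; state before step 1: balance=99948)
1 | pay 20259 | balance=81398
2 | pay 15203 | balance=67586
3 | pay 16138 | balance=52603
4 | pay 14625 | balance=38877
5 | pay 14757 | balance=24784

24784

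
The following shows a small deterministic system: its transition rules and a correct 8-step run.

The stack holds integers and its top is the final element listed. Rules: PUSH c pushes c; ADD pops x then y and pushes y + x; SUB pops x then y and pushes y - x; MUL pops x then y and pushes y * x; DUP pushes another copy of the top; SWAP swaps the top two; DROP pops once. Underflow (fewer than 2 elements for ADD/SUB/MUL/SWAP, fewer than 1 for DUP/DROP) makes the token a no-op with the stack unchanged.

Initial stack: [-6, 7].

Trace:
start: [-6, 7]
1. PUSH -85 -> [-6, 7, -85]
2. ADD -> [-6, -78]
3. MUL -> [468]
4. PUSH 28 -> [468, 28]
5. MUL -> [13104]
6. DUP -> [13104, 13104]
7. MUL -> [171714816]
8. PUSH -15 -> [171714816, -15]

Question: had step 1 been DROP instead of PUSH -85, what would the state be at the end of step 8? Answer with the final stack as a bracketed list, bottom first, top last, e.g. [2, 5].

(re-executing from step 1 with the substitution; state before step 1: [-6, 7])
1. DROP -> [-6]
2. ADD -> [-6]
3. MUL -> [-6]
4. PUSH 28 -> [-6, 28]
5. MUL -> [-168]
6. DUP -> [-168, -168]
7. MUL -> [28224]
8. PUSH -15 -> [28224, -15]

[28224, -15]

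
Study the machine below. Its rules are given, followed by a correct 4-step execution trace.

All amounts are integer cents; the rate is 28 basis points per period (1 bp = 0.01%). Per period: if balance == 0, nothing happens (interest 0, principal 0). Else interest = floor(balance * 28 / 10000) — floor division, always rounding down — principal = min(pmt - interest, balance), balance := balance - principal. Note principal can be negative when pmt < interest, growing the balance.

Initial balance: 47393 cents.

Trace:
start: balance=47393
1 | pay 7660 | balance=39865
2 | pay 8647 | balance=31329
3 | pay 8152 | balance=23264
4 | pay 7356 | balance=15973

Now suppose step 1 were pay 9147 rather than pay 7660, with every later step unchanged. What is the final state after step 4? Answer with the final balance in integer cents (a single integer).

(re-executing from step 1 with the substitution; state before step 1: balance=47393)
1 | pay 9147 | balance=38378
2 | pay 8647 | balance=29838
3 | pay 8152 | balance=21769
4 | pay 7356 | balance=14473

14473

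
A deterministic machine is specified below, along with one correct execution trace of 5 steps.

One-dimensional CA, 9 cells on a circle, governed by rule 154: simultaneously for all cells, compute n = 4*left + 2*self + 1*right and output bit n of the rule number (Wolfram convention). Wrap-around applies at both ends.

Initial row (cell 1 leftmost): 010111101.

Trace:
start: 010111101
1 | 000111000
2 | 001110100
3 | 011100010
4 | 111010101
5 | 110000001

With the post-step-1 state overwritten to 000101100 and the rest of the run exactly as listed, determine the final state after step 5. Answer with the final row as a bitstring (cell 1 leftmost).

state after step 1 := 000101100
2 | 001001010
3 | 010110001
4 | 000101010
5 | 001000001

001000001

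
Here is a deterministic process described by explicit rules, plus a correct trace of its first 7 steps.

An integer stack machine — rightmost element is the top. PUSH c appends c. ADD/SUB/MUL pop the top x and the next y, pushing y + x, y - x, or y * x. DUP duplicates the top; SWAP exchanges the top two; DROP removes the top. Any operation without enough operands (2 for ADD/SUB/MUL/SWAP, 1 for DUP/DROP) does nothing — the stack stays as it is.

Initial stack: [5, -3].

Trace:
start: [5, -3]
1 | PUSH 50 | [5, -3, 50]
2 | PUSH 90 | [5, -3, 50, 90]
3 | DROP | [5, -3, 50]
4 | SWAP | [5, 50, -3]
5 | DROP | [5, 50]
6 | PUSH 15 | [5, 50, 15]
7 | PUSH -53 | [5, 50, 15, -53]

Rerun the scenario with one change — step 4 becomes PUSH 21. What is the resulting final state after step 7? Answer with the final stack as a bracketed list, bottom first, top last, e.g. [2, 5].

(re-executing from step 4 with the substitution; state before step 4: [5, -3, 50])
4 | PUSH 21 | [5, -3, 50, 21]
5 | DROP | [5, -3, 50]
6 | PUSH 15 | [5, -3, 50, 15]
7 | PUSH -53 | [5, -3, 50, 15, -53]

[5, -3, 50, 15, -53]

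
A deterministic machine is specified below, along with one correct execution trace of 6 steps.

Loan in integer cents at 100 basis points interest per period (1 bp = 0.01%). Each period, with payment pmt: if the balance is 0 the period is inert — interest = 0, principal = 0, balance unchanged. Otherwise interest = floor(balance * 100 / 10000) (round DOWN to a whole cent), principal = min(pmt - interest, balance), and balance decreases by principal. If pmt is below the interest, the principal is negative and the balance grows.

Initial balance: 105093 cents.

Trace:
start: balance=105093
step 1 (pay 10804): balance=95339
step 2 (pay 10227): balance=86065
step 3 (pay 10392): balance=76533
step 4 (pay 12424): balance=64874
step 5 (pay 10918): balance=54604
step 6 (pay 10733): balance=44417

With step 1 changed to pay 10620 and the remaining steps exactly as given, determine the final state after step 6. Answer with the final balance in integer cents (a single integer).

(re-executing from step 1 with the substitution; state before step 1: balance=105093)
step 1 (pay 10620): balance=95523
step 2 (pay 10227): balance=86251
step 3 (pay 10392): balance=76721
step 4 (pay 12424): balance=65064
step 5 (pay 10918): balance=54796
step 6 (pay 10733): balance=44610

44610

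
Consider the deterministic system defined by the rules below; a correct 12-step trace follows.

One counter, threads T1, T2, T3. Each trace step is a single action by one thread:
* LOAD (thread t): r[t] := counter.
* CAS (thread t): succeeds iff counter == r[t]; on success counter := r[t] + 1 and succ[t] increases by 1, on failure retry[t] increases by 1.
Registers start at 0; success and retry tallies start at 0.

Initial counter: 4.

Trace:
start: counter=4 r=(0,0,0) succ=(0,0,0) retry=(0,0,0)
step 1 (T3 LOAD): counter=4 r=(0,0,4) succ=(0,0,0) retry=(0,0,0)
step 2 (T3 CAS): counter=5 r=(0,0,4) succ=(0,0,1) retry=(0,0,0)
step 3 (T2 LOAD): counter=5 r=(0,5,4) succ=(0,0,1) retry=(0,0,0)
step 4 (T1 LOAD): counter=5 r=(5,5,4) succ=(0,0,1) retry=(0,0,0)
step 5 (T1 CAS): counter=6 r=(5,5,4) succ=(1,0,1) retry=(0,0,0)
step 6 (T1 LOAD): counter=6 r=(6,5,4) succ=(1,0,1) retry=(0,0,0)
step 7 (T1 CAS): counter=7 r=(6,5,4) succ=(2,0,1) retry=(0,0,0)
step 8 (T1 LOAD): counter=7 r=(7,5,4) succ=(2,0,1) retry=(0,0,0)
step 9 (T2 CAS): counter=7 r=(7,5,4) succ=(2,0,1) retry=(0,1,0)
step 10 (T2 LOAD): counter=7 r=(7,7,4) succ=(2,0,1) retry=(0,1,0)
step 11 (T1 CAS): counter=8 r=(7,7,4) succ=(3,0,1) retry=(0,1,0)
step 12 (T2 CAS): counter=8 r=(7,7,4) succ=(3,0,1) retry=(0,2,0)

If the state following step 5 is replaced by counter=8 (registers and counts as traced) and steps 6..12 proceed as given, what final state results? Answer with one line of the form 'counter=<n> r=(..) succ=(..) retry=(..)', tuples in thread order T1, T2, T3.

counter=10 r=(9,9,4) succ=(3,0,1) retry=(0,2,0)

state after step 5 := counter=8 r=(5,5,4) succ=(1,0,1) retry=(0,0,0)
step 6 (T1 LOAD): counter=8 r=(8,5,4) succ=(1,0,1) retry=(0,0,0)
step 7 (T1 CAS): counter=9 r=(8,5,4) succ=(2,0,1) retry=(0,0,0)
step 8 (T1 LOAD): counter=9 r=(9,5,4) succ=(2,0,1) retry=(0,0,0)
step 9 (T2 CAS): counter=9 r=(9,5,4) succ=(2,0,1) retry=(0,1,0)
step 10 (T2 LOAD): counter=9 r=(9,9,4) succ=(2,0,1) retry=(0,1,0)
step 11 (T1 CAS): counter=10 r=(9,9,4) succ=(3,0,1) retry=(0,1,0)
step 12 (T2 CAS): counter=10 r=(9,9,4) succ=(3,0,1) retry=(0,2,0)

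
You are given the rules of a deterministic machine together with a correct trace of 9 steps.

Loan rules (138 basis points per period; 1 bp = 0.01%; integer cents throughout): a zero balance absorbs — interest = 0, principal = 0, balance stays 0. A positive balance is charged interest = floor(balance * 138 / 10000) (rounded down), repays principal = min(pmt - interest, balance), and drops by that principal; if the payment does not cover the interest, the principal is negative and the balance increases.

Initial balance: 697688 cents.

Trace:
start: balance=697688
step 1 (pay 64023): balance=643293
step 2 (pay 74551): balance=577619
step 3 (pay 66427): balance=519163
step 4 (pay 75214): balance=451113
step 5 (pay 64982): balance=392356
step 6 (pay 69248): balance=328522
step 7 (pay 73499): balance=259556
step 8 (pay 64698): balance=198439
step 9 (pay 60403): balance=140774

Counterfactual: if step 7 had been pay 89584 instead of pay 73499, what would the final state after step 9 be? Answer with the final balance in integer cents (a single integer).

(re-executing from step 7 with the substitution; state before step 7: balance=328522)
step 7 (pay 89584): balance=243471
step 8 (pay 64698): balance=182132
step 9 (pay 60403): balance=124242

124242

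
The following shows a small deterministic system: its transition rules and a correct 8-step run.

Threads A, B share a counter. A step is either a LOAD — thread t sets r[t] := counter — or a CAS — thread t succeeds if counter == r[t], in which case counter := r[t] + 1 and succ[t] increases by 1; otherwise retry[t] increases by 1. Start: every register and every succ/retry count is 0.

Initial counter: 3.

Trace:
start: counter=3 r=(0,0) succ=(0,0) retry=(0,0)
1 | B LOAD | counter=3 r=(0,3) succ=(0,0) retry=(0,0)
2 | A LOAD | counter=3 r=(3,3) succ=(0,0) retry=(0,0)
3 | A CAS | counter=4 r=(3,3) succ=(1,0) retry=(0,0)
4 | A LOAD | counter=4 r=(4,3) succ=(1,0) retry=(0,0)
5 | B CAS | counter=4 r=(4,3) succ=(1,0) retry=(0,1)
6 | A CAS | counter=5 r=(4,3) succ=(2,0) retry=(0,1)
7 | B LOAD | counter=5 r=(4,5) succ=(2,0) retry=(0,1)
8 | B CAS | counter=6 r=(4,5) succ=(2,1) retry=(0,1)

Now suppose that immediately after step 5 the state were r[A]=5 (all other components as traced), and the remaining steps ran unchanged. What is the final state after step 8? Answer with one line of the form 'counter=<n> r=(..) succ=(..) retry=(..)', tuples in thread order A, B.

state after step 5 := counter=4 r=(5,3) succ=(1,0) retry=(0,1)
6 | A CAS | counter=4 r=(5,3) succ=(1,0) retry=(1,1)
7 | B LOAD | counter=4 r=(5,4) succ=(1,0) retry=(1,1)
8 | B CAS | counter=5 r=(5,4) succ=(1,1) retry=(1,1)

counter=5 r=(5,4) succ=(1,1) retry=(1,1)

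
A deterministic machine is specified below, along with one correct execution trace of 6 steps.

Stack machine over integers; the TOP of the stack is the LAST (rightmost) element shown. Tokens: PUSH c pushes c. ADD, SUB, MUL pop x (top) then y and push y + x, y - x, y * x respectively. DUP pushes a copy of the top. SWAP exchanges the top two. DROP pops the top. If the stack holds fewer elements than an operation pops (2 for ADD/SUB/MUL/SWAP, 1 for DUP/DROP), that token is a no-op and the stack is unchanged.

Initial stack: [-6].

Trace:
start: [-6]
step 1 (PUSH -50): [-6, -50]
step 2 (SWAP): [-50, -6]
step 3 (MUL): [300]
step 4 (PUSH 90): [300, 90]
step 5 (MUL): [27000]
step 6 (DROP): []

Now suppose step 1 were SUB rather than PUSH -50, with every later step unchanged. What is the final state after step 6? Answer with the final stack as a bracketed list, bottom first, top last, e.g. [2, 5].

(re-executing from step 1 with the substitution; state before step 1: [-6])
step 1 (SUB): [-6]
step 2 (SWAP): [-6]
step 3 (MUL): [-6]
step 4 (PUSH 90): [-6, 90]
step 5 (MUL): [-540]
step 6 (DROP): []

[]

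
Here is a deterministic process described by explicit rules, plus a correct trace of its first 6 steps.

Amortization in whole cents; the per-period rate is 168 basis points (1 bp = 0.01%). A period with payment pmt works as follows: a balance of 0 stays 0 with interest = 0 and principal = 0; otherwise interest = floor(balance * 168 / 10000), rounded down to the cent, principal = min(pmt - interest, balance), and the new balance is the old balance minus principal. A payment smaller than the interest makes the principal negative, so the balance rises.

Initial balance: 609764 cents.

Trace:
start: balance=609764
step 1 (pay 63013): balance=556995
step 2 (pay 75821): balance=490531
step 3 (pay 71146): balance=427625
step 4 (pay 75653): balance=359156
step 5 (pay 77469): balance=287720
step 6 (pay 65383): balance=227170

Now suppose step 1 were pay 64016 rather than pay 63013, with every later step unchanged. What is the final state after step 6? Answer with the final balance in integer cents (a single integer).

226080

(re-executing from step 1 with the substitution; state before step 1: balance=609764)
step 1 (pay 64016): balance=555992
step 2 (pay 75821): balance=489511
step 3 (pay 71146): balance=426588
step 4 (pay 75653): balance=358101
step 5 (pay 77469): balance=286648
step 6 (pay 65383): balance=226080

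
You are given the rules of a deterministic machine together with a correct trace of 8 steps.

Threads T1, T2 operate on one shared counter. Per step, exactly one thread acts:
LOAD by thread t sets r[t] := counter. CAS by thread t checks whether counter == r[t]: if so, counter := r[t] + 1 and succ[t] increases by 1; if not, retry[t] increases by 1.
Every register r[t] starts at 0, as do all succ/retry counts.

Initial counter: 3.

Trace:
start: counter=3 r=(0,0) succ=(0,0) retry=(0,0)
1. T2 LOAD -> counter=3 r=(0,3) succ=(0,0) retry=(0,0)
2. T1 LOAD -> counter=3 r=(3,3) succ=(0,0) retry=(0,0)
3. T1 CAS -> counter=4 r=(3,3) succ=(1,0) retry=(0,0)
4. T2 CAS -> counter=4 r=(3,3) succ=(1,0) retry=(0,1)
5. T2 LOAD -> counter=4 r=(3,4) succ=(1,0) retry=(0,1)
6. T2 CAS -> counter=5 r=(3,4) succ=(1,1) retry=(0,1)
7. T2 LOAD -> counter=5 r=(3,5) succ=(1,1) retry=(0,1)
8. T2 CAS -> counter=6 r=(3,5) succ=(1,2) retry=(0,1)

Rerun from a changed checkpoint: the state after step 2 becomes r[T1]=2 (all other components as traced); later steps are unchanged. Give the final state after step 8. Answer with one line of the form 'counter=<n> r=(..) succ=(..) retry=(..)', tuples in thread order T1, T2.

counter=6 r=(2,5) succ=(0,3) retry=(1,0)

state after step 2 := counter=3 r=(2,3) succ=(0,0) retry=(0,0)
3. T1 CAS -> counter=3 r=(2,3) succ=(0,0) retry=(1,0)
4. T2 CAS -> counter=4 r=(2,3) succ=(0,1) retry=(1,0)
5. T2 LOAD -> counter=4 r=(2,4) succ=(0,1) retry=(1,0)
6. T2 CAS -> counter=5 r=(2,4) succ=(0,2) retry=(1,0)
7. T2 LOAD -> counter=5 r=(2,5) succ=(0,2) retry=(1,0)
8. T2 CAS -> counter=6 r=(2,5) succ=(0,3) retry=(1,0)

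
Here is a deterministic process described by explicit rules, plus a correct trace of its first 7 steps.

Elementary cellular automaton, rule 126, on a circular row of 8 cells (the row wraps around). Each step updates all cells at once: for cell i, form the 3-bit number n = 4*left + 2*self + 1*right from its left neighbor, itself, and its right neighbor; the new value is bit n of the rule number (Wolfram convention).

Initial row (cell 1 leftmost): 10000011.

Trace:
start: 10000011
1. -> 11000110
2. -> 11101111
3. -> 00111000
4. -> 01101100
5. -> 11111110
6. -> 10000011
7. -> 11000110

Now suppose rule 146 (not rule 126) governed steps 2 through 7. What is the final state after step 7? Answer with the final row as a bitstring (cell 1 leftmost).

(re-executing steps 2..7 under rule 146; state before step 2: 11000110)
2. -> 00101000
3. -> 01000100
4. -> 10101010
5. -> 00000000
6. -> 00000000
7. -> 00000000

00000000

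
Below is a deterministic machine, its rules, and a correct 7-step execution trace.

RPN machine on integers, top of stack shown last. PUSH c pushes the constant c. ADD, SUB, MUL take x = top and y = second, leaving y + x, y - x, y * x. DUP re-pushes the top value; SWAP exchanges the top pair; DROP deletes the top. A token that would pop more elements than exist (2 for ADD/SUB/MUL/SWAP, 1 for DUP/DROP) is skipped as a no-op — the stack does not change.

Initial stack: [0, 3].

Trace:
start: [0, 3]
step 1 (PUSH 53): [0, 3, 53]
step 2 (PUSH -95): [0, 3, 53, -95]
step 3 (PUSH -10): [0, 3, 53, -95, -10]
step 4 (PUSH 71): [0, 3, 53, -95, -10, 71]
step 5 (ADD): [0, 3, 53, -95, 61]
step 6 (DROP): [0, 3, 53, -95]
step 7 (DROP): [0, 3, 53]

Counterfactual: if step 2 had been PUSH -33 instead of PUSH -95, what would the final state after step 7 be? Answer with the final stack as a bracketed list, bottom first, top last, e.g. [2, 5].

[0, 3, 53]

(re-executing from step 2 with the substitution; state before step 2: [0, 3, 53])
step 2 (PUSH -33): [0, 3, 53, -33]
step 3 (PUSH -10): [0, 3, 53, -33, -10]
step 4 (PUSH 71): [0, 3, 53, -33, -10, 71]
step 5 (ADD): [0, 3, 53, -33, 61]
step 6 (DROP): [0, 3, 53, -33]
step 7 (DROP): [0, 3, 53]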